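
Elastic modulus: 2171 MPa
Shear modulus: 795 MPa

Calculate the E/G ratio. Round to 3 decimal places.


E / G = 2171 / 795 = 2.731

2.731


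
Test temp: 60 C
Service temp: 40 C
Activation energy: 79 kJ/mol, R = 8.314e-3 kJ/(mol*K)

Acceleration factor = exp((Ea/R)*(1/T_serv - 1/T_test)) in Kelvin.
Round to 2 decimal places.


AF = exp((79/0.008314)*(1/313.15 - 1/333.15))
= 6.18

6.18


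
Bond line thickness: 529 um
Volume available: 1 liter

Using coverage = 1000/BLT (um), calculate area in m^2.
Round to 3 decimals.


1 L = 1e6 mm^3, thickness = 529 um = 0.529 mm
Area = 1e6 / 0.529 mm^2 = (1e6 / 0.529) / 1e6 m^2 = 1000 / 529 m^2
= 1.890 m^2

1.890


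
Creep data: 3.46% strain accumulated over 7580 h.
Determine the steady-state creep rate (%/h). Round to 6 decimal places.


Rate = 3.46 / 7580 = 0.000456 %/h

0.000456


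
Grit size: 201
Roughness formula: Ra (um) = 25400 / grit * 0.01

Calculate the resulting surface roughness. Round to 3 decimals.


Ra = 25400 / 201 * 0.01
= 1.264 um

1.264


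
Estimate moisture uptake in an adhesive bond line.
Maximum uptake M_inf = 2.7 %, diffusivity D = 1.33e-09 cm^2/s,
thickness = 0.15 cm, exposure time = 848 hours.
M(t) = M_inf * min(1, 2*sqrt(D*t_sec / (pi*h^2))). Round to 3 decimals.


Convert time: 848 h = 3052800 s
ratio = min(1, 2*sqrt(1.33e-09*3052800/(pi*0.15^2)))
= 0.479335
M(t) = 2.7 * 0.479335 = 1.294%

1.294


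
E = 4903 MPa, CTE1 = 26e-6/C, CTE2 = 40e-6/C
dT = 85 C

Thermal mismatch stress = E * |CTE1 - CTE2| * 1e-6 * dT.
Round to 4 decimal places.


= 4903 * 14e-6 * 85
= 5.8346 MPa

5.8346


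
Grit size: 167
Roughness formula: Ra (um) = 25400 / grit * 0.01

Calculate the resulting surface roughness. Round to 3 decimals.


Ra = 25400 / 167 * 0.01
= 1.521 um

1.521


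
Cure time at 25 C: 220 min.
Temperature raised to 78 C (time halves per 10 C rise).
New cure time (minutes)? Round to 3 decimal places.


Acceleration factor = 2^(53/10) = 39.3966
New time = 220 / 39.3966 = 5.584 min

5.584


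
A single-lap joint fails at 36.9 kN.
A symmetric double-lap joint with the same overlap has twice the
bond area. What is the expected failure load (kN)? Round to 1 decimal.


Double-lap load = 2 * 36.9 = 73.8 kN

73.8


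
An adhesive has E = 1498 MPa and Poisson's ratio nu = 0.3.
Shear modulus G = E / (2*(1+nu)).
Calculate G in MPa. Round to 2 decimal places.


G = 1498 / (2*(1+0.3))
= 1498 / 2.60
= 576.15 MPa

576.15


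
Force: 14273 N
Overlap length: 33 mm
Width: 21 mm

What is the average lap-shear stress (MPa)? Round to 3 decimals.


Average shear stress = F / (overlap * width)
= 14273 / (33 * 21)
= 20.596 MPa

20.596


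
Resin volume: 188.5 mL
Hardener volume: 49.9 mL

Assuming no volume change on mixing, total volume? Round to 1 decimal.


V_total = 188.5 + 49.9 = 238.4 mL

238.4


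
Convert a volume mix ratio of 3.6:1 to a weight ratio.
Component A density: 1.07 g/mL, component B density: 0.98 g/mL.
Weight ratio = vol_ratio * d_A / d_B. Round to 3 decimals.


= 3.6 * 1.07 / 0.98 = 3.931

3.931


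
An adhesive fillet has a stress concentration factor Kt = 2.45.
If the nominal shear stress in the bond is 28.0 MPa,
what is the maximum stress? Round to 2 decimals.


Max stress = 28.0 * 2.45 = 68.60 MPa

68.60


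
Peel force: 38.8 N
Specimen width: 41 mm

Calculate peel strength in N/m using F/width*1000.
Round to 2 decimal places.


Peel strength = 38.8 / 41 * 1000 = 946.34 N/m

946.34


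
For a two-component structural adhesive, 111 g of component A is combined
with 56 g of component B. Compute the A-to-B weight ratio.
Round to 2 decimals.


Weight ratio A:B = 111 / 56
= 1.98

1.98


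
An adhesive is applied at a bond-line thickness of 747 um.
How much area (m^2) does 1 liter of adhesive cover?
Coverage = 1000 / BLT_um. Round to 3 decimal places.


Coverage = 1000 / 747 = 1.339 m^2

1.339


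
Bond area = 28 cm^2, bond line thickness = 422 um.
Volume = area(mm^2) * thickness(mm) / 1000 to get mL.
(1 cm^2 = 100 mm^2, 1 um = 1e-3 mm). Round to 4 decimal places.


area_mm2 = 28 * 100 = 2800
blt_mm = 422 * 1e-3 = 0.422
vol_mm3 = 2800 * 0.422 = 1181.6
vol_mL = 1181.6 / 1000 = 1.1816 mL

1.1816


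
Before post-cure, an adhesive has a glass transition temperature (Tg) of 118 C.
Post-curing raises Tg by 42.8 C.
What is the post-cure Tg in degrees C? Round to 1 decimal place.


Tg_post = Tg_base + delta_Tg
= 118 + 42.8
= 160.8 C

160.8


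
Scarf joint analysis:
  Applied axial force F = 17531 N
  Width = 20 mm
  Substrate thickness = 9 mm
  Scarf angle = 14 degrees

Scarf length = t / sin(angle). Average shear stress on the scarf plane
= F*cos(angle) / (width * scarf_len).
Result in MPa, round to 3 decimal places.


Scarf length = 9 / sin(14 deg) = 37.2021 mm
cos(14 deg) = 0.970296
Shear = 17531 * 0.970296 / (20 * 37.2021)
= 22.862 MPa

22.862


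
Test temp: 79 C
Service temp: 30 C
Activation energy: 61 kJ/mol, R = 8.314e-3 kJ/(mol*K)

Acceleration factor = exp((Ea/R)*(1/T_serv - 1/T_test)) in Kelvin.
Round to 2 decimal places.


AF = exp((61/0.008314)*(1/303.15 - 1/352.15))
= 29.01

29.01


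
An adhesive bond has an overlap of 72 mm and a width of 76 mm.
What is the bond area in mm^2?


Bond area = overlap * width
= 72 * 76
= 5472 mm^2

5472


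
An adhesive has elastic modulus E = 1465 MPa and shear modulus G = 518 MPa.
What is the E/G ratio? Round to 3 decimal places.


E/G = 1465 / 518 = 2.828

2.828


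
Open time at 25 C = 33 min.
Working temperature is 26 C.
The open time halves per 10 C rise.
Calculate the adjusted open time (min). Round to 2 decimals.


factor = 2^((26 - 25) / 10) = 1.0718
ot = 33 / 1.0718 = 30.79 min

30.79


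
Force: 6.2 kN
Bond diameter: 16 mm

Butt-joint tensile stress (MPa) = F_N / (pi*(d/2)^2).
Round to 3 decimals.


F_N = 6.2 * 1000 = 6200.0 N
A = pi*(8.0)^2 = 201.0619 mm^2
stress = 6200.0 / 201.0619 = 30.836 MPa

30.836


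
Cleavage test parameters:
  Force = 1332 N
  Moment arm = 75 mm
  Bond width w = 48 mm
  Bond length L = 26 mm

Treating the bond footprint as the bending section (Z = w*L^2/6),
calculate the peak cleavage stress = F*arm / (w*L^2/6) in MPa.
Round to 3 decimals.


M = 1332 * 75 = 99900 N*mm
Z = 48 * 26^2 / 6 = 32448 / 6 mm^3
sigma = M / Z = 6 * 99900 / 32448 = 599400 / 32448
= 18.473 MPa

18.473


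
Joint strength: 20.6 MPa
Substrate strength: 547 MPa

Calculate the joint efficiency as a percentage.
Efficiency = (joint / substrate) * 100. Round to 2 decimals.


Efficiency = (20.6 / 547) * 100 = 3.77%

3.77


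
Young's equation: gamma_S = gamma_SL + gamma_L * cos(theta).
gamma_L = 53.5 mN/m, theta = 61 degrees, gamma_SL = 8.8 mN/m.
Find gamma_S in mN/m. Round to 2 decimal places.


cos(61 deg) = 0.484810
gamma_S = 8.8 + 53.5 * 0.484810
= 34.74 mN/m

34.74


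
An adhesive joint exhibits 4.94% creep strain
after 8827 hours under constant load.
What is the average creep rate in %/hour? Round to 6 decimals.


Creep rate = strain / time
= 4.94 / 8827
= 0.000560 %/h

0.000560


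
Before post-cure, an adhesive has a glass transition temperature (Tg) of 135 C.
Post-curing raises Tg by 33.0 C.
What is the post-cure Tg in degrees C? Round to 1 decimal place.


Tg_post = Tg_base + delta_Tg
= 135 + 33.0
= 168.0 C

168.0


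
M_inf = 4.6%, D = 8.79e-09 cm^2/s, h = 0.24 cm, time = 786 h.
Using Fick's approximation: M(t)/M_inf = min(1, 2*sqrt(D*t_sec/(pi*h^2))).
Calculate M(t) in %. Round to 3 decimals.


t = 2829600 s
ratio = min(1, 2*sqrt(8.79e-09*2829600/(pi*0.0576)))
= 0.741482
M(t) = 4.6 * 0.741482 = 3.411%

3.411


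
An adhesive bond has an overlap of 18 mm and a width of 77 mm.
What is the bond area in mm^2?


Bond area = overlap * width
= 18 * 77
= 1386 mm^2

1386


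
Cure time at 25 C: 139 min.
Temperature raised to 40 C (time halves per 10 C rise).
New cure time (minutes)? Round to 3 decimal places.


Acceleration factor = 2^(15/10) = 2.8284
New time = 139 / 2.8284 = 49.144 min

49.144


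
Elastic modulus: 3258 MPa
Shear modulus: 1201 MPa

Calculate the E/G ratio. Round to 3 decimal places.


E / G = 3258 / 1201 = 2.713

2.713


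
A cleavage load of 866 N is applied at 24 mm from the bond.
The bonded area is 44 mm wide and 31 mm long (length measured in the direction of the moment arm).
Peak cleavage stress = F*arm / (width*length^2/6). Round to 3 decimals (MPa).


Moment = 866 * 24 = 20784 N*mm
Section modulus = 44 * 961 / 6 = 42284 / 6 mm^3
Stress = 20784 / (42284 / 6) = 124704 / 42284
= 2.949 MPa

2.949


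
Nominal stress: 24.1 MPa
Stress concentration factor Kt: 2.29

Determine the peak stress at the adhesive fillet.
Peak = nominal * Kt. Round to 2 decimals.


Peak stress = 24.1 * 2.29
= 55.19 MPa

55.19


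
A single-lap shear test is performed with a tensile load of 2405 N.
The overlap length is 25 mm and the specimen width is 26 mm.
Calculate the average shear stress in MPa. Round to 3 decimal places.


Shear stress = F / (overlap * width)
= 2405 / (25 * 26)
= 2405 / 650
= 3.700 MPa

3.700


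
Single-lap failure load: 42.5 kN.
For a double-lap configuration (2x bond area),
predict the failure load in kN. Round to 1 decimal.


Failure load = 42.5 * 2 = 85.0 kN

85.0


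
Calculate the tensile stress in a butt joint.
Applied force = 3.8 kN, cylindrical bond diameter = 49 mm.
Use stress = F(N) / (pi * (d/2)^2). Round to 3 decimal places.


A = pi * 24.5^2 = 1885.7410 mm^2
sigma = 3800.0 / 1885.7410 = 2.015 MPa

2.015


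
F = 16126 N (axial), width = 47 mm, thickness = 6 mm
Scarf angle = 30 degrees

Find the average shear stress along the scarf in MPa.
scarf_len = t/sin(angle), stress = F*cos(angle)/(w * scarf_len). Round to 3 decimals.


scarf_len = 6/sin(30 deg) = 12.0000
cos(30 deg) = 0.866025
stress = 16126*0.866025/(47*12.0000) = 24.762 MPa

24.762


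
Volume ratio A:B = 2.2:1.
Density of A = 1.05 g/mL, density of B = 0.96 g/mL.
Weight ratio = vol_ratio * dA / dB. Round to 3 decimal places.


Wt ratio = 2.2 * 1.05 / 0.96
= 2.406

2.406


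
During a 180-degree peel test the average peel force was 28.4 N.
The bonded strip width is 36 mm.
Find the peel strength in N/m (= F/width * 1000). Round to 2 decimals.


Peel strength = F/width * 1000
= 28.4 / 36 * 1000
= 788.89 N/m

788.89


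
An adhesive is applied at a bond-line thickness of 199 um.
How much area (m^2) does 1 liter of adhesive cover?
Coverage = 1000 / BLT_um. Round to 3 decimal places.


Coverage = 1000 / 199 = 5.025 m^2

5.025


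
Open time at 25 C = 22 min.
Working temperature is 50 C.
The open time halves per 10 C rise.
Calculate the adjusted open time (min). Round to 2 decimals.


factor = 2^((50 - 25) / 10) = 5.6569
ot = 22 / 5.6569 = 3.89 min

3.89


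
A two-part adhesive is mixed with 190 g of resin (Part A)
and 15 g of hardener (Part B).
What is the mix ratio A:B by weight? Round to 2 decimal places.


Mix ratio = mass_A / mass_B
= 190 / 15
= 12.67

12.67


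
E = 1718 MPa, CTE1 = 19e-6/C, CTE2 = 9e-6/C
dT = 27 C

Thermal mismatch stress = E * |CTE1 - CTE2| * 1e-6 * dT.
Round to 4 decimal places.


= 1718 * 10e-6 * 27
= 0.4639 MPa

0.4639


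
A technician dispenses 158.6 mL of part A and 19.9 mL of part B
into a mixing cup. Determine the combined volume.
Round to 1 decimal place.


Combined volume = 158.6 + 19.9
= 178.5 mL

178.5


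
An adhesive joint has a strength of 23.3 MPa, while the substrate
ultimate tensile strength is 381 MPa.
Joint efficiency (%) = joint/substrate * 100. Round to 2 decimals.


Efficiency = 23.3 / 381 * 100
= 6.12%

6.12


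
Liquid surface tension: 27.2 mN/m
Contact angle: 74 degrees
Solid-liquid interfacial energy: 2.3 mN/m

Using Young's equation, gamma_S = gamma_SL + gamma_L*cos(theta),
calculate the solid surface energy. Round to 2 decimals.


gamma_S = 2.3 + 27.2 * cos(74)
= 9.80 mN/m

9.80


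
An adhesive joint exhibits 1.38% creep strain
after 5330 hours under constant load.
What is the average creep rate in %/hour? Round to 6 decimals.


Creep rate = strain / time
= 1.38 / 5330
= 0.000259 %/h

0.000259


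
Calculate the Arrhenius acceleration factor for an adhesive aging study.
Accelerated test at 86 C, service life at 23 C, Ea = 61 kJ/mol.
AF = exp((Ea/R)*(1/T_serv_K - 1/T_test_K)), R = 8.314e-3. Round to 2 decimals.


T_test = 359.15 K, T_serv = 296.15 K
Ea/R = 61 / 0.008314 = 7337.02
AF = exp(7337.02 * (1/296.15 - 1/359.15))
= 77.16

77.16


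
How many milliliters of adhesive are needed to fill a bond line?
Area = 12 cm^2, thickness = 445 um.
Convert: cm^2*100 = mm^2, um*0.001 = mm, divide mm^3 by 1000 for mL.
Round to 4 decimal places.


= (12 * 100) * (445 * 0.001) / 1000
= 0.5340 mL

0.5340


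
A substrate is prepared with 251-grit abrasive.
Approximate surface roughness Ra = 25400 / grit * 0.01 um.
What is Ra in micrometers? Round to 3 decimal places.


Ra = 25400 / 251 * 0.01 = 1.012 um

1.012


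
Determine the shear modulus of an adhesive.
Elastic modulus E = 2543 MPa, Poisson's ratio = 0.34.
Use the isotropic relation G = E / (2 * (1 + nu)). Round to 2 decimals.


G = 2543 / (2*(1+0.34)) = 2543 / 2.68
= 948.88 MPa

948.88


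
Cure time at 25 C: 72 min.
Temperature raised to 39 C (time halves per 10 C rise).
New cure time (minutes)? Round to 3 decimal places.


Acceleration factor = 2^(14/10) = 2.6390
New time = 72 / 2.6390 = 27.283 min

27.283


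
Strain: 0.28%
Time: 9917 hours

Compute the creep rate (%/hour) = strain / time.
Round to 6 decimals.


Creep rate = 0.28 / 9917
= 0.000028 %/h

0.000028


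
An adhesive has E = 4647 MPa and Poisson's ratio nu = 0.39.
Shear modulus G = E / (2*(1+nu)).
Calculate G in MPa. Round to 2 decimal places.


G = 4647 / (2*(1+0.39))
= 4647 / 2.78
= 1671.58 MPa

1671.58


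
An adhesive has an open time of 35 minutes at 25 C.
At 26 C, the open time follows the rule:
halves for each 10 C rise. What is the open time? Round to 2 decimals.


Factor = 2^((26-25)/10) = 1.0718
Open time = 35 / 1.0718 = 32.66 min

32.66


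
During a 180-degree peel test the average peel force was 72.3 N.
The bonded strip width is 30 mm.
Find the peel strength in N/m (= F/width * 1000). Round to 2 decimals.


Peel strength = F/width * 1000
= 72.3 / 30 * 1000
= 2410.00 N/m

2410.00


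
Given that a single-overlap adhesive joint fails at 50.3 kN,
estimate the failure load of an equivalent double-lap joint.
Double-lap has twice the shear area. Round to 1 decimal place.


Double-lap factor = 2
Expected load = 50.3 * 2 = 100.6 kN

100.6


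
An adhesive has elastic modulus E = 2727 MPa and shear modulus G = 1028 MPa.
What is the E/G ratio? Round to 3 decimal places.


E/G = 2727 / 1028 = 2.653

2.653


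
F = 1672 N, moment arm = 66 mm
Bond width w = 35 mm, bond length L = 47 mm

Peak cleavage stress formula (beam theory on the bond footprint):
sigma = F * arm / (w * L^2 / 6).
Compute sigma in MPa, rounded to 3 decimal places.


sigma = (1672 * 66) / (35 * 2209 / 6)
= 110352 * 6 / 77315
= 662112 / 77315
= 8.564 MPa

8.564


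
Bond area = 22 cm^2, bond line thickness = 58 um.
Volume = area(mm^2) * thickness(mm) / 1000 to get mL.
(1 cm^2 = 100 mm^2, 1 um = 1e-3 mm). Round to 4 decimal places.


area_mm2 = 22 * 100 = 2200
blt_mm = 58 * 1e-3 = 0.058
vol_mm3 = 2200 * 0.058 = 127.6
vol_mL = 127.6 / 1000 = 0.1276 mL

0.1276


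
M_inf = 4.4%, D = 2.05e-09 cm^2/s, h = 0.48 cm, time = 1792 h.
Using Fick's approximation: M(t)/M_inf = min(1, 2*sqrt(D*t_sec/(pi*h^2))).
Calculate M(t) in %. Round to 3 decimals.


t = 6451200 s
ratio = min(1, 2*sqrt(2.05e-09*6451200/(pi*0.2304)))
= 0.270340
M(t) = 4.4 * 0.270340 = 1.189%

1.189


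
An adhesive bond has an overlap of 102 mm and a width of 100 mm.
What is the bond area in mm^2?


Bond area = overlap * width
= 102 * 100
= 10200 mm^2

10200


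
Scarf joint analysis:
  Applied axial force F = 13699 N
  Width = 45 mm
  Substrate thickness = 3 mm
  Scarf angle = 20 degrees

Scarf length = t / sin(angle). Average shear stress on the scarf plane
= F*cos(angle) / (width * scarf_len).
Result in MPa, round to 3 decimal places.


Scarf length = 3 / sin(20 deg) = 8.7714 mm
cos(20 deg) = 0.939693
Shear = 13699 * 0.939693 / (45 * 8.7714)
= 32.613 MPa

32.613


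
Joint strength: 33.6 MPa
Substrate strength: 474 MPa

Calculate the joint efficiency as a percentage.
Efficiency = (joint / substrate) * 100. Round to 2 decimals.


Efficiency = (33.6 / 474) * 100 = 7.09%

7.09


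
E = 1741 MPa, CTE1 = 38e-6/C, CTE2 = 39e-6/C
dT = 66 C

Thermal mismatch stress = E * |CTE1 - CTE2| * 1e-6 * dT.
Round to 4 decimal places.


= 1741 * 1e-6 * 66
= 0.1149 MPa

0.1149


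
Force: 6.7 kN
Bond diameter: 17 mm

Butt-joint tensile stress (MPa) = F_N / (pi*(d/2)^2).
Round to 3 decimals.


F_N = 6.7 * 1000 = 6700.0 N
A = pi*(8.5)^2 = 226.9801 mm^2
stress = 6700.0 / 226.9801 = 29.518 MPa

29.518


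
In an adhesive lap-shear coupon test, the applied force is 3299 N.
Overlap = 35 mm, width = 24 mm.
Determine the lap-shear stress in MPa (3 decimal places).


stress = F / (overlap * width)
= 3299 / (35 * 24)
= 3.927 MPa

3.927


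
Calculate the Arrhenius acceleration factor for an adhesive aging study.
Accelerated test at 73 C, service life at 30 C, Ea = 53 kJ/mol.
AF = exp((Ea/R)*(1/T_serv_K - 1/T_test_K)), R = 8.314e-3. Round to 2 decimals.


T_test = 346.15 K, T_serv = 303.15 K
Ea/R = 53 / 0.008314 = 6374.79
AF = exp(6374.79 * (1/303.15 - 1/346.15))
= 13.63

13.63


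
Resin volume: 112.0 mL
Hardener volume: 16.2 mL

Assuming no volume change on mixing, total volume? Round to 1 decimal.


V_total = 112.0 + 16.2 = 128.2 mL

128.2


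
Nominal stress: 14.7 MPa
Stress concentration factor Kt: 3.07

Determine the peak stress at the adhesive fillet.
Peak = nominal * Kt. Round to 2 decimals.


Peak stress = 14.7 * 3.07
= 45.13 MPa

45.13


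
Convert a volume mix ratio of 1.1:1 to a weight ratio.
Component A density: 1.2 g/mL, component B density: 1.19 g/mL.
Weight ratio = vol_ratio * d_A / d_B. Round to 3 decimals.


= 1.1 * 1.2 / 1.19 = 1.109

1.109


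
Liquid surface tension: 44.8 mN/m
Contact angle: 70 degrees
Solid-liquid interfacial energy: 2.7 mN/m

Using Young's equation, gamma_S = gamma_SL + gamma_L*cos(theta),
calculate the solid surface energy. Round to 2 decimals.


gamma_S = 2.7 + 44.8 * cos(70)
= 18.02 mN/m

18.02


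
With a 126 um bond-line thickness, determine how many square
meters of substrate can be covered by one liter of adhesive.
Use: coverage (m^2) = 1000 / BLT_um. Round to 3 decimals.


Coverage = 1000 / 126 = 7.937 m^2

7.937


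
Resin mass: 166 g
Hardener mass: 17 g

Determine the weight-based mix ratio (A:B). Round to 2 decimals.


Ratio = 166 / 17 = 9.76

9.76


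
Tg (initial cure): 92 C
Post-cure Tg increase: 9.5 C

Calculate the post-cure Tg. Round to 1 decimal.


Post-cure Tg = 92 + 9.5 = 101.5 C

101.5


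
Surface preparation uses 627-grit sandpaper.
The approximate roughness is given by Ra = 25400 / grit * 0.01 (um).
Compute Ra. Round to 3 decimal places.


Ra = 25400 / 627 * 0.01
= 254 / 627
= 0.405 um

0.405


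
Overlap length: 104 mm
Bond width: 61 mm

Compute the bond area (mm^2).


Bond area = 104 * 61 = 6344 mm^2

6344


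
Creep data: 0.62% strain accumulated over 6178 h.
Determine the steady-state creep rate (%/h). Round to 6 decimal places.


Rate = 0.62 / 6178 = 0.000100 %/h

0.000100


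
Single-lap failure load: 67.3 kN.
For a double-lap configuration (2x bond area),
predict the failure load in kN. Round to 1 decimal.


Failure load = 67.3 * 2 = 134.6 kN

134.6


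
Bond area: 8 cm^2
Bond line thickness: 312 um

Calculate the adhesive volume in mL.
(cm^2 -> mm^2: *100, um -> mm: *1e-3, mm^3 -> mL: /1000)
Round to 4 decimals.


V = 8*100 * 312*1e-3 / 1000
= 0.2496 mL

0.2496


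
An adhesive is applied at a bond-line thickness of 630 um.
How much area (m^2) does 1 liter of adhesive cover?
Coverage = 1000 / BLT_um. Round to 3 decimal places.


Coverage = 1000 / 630 = 1.587 m^2

1.587


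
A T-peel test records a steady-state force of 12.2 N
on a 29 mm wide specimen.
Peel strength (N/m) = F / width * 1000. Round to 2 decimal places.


Peel strength = 12.2 / 29 * 1000
= 420.69 N/m

420.69


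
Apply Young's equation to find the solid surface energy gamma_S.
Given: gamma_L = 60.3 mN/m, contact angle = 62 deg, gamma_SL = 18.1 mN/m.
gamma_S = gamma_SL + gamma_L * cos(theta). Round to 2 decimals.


theta_rad = 62 * pi/180 = 1.082104
gamma_S = 18.1 + 60.3 * cos(1.082104)
= 46.41 mN/m

46.41


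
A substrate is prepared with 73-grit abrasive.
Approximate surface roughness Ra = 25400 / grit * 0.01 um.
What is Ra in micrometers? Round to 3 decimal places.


Ra = 25400 / 73 * 0.01 = 3.479 um

3.479


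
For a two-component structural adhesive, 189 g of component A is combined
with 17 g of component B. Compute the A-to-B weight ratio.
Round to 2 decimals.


Weight ratio A:B = 189 / 17
= 11.12

11.12


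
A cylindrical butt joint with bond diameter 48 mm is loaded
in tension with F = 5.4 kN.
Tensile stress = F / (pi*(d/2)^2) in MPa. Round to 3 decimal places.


Area = pi * (48/2)^2 = 1809.5574 mm^2
Stress = 5.4*1000 / 1809.5574
= 2.984 MPa

2.984


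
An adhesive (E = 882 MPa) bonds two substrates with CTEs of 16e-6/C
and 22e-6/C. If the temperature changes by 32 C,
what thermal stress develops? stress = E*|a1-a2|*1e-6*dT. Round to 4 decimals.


Stress = 882 * |16 - 22| * 1e-6 * 32
= 0.1693 MPa

0.1693


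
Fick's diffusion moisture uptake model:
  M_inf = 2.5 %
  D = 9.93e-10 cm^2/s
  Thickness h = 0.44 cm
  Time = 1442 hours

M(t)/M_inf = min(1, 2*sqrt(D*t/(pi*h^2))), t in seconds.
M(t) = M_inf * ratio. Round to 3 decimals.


t_sec = 1442 * 3600 = 5191200
ratio = 2*sqrt(9.93e-10*5191200/(pi*0.44^2))
= min(1, 0.184124)
= 0.184124
M(t) = 2.5 * 0.184124 = 0.460 %

0.460


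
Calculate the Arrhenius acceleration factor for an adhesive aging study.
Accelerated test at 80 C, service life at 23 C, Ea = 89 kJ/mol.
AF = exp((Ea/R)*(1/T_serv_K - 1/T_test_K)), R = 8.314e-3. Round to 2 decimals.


T_test = 353.15 K, T_serv = 296.15 K
Ea/R = 89 / 0.008314 = 10704.84
AF = exp(10704.84 * (1/296.15 - 1/353.15))
= 341.80

341.80


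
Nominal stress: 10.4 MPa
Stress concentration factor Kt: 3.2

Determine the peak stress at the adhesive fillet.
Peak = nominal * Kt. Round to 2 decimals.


Peak stress = 10.4 * 3.2
= 33.28 MPa

33.28


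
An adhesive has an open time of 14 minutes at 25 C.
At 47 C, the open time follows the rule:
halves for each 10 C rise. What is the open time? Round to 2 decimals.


Factor = 2^((47-25)/10) = 4.5948
Open time = 14 / 4.5948 = 3.05 min

3.05


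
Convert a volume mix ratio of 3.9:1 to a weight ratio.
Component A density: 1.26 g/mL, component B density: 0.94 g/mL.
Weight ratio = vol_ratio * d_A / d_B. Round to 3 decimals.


= 3.9 * 1.26 / 0.94 = 5.228

5.228


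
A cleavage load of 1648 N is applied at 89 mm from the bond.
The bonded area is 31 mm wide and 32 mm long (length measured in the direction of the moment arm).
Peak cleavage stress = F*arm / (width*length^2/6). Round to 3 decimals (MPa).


Moment = 1648 * 89 = 146672 N*mm
Section modulus = 31 * 1024 / 6 = 31744 / 6 mm^3
Stress = 146672 / (31744 / 6) = 880032 / 31744
= 27.723 MPa

27.723


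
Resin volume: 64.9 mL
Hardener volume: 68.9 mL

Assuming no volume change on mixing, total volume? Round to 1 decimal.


V_total = 64.9 + 68.9 = 133.8 mL

133.8


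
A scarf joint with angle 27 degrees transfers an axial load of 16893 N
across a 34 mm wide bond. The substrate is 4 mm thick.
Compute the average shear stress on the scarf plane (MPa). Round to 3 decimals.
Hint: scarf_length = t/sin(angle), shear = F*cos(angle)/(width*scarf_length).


scarf_length = 4 / sin(27 deg) = 8.8108 mm
cos(27 deg) = 0.891007
shear stress = 16893 * 0.891007 / (34 * 8.8108)
= 50.245 MPa

50.245


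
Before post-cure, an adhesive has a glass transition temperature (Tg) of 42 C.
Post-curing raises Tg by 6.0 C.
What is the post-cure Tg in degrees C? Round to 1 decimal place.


Tg_post = Tg_base + delta_Tg
= 42 + 6.0
= 48.0 C

48.0


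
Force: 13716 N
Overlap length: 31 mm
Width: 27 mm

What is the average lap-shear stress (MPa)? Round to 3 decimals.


Average shear stress = F / (overlap * width)
= 13716 / (31 * 27)
= 16.387 MPa

16.387


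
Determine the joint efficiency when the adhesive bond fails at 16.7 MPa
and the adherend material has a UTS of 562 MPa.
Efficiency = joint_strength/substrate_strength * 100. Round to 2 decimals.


Joint efficiency = 16.7 / 562 * 100
= 2.97%

2.97


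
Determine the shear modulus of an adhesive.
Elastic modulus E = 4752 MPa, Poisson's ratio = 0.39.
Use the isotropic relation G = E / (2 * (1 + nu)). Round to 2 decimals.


G = 4752 / (2*(1+0.39)) = 4752 / 2.78
= 1709.35 MPa

1709.35


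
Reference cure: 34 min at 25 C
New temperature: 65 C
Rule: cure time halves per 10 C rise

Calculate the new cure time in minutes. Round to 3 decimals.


factor = 2^((65-25)/10) = 16.0000
t_new = 34 / 16.0000 = 2.125 min

2.125


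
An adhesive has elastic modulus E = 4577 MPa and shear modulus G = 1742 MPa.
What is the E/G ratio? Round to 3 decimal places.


E/G = 4577 / 1742 = 2.627

2.627


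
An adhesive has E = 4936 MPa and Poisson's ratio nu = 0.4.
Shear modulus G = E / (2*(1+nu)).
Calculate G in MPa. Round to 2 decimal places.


G = 4936 / (2*(1+0.4))
= 4936 / 2.80
= 1762.86 MPa

1762.86


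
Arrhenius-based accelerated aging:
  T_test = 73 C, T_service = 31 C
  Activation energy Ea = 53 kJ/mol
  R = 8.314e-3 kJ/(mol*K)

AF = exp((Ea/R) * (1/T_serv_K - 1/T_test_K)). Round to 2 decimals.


T_test_K = 346.15, T_serv_K = 304.15
AF = exp((53/8.314e-3) * (1/304.15 - 1/346.15))
= 12.72

12.72


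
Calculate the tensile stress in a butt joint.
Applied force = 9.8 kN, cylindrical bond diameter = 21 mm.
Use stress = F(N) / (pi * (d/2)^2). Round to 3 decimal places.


A = pi * 10.5^2 = 346.3606 mm^2
sigma = 9800.0 / 346.3606 = 28.294 MPa

28.294


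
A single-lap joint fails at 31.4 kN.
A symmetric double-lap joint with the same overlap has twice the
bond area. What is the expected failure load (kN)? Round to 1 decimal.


Double-lap load = 2 * 31.4 = 62.8 kN

62.8


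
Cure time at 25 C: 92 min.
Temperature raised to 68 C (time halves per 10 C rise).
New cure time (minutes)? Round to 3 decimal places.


Acceleration factor = 2^(43/10) = 19.6983
New time = 92 / 19.6983 = 4.670 min

4.670


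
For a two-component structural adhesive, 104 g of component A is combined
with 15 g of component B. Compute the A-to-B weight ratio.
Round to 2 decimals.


Weight ratio A:B = 104 / 15
= 6.93

6.93


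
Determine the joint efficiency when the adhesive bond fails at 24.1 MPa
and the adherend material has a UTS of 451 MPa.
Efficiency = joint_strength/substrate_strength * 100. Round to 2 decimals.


Joint efficiency = 24.1 / 451 * 100
= 5.34%

5.34


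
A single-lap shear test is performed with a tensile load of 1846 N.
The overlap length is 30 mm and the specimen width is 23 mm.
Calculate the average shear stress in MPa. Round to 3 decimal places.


Shear stress = F / (overlap * width)
= 1846 / (30 * 23)
= 1846 / 690
= 2.675 MPa

2.675


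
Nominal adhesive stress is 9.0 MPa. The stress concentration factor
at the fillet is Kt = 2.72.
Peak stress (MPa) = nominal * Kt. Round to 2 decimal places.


Peak = 9.0 * 2.72 = 24.48 MPa

24.48


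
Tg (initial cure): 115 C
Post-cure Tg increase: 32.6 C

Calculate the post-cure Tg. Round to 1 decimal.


Post-cure Tg = 115 + 32.6 = 147.6 C

147.6


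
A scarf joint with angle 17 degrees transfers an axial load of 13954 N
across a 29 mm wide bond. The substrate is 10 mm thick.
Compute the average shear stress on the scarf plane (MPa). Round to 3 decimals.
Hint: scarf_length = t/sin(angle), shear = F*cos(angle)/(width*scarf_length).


scarf_length = 10 / sin(17 deg) = 34.2030 mm
cos(17 deg) = 0.956305
shear stress = 13954 * 0.956305 / (29 * 34.2030)
= 13.453 MPa

13.453


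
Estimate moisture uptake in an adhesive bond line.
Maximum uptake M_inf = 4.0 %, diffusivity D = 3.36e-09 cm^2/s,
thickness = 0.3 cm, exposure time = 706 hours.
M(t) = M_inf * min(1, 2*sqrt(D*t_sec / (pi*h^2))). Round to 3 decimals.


Convert time: 706 h = 2541600 s
ratio = min(1, 2*sqrt(3.36e-09*2541600/(pi*0.3^2)))
= 0.347582
M(t) = 4.0 * 0.347582 = 1.390%

1.390


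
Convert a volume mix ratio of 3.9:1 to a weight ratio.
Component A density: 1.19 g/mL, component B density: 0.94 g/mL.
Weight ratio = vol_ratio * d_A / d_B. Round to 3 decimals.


= 3.9 * 1.19 / 0.94 = 4.937

4.937


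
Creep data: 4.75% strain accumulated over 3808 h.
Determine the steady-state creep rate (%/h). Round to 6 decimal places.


Rate = 4.75 / 3808 = 0.001247 %/h

0.001247


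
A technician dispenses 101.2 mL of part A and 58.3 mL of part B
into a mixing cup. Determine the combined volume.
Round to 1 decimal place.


Combined volume = 101.2 + 58.3
= 159.5 mL

159.5


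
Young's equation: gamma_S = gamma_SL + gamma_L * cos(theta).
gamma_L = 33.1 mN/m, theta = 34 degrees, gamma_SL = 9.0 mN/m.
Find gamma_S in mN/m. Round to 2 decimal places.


cos(34 deg) = 0.829038
gamma_S = 9.0 + 33.1 * 0.829038
= 36.44 mN/m

36.44


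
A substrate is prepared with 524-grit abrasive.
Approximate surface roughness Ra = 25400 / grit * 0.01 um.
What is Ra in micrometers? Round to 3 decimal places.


Ra = 25400 / 524 * 0.01 = 0.485 um

0.485


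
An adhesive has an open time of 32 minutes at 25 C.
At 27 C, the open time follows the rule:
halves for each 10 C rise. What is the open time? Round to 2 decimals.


Factor = 2^((27-25)/10) = 1.1487
Open time = 32 / 1.1487 = 27.86 min

27.86


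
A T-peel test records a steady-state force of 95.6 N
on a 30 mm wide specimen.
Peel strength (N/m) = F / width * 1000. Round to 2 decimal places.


Peel strength = 95.6 / 30 * 1000
= 3186.67 N/m

3186.67


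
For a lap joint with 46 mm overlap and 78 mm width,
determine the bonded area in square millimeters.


Area = 46 * 78 = 3588 mm^2

3588


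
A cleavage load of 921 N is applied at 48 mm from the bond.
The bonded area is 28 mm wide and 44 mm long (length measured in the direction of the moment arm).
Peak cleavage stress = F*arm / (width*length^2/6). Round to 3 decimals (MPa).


Moment = 921 * 48 = 44208 N*mm
Section modulus = 28 * 1936 / 6 = 54208 / 6 mm^3
Stress = 44208 / (54208 / 6) = 265248 / 54208
= 4.893 MPa

4.893


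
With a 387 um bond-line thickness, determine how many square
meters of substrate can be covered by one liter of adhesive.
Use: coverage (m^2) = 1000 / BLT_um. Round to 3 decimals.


Coverage = 1000 / 387 = 2.584 m^2

2.584


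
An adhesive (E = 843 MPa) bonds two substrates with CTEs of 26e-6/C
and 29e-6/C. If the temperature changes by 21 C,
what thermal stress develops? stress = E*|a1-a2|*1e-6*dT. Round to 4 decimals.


Stress = 843 * |26 - 29| * 1e-6 * 21
= 0.0531 MPa

0.0531


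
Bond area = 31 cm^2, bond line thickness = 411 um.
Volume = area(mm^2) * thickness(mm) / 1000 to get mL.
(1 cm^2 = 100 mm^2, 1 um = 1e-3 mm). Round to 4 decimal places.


area_mm2 = 31 * 100 = 3100
blt_mm = 411 * 1e-3 = 0.411
vol_mm3 = 3100 * 0.411 = 1274.1
vol_mL = 1274.1 / 1000 = 1.2741 mL

1.2741


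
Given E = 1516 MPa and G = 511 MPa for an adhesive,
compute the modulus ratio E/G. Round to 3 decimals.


E/G ratio = 1516 / 511 = 2.967

2.967


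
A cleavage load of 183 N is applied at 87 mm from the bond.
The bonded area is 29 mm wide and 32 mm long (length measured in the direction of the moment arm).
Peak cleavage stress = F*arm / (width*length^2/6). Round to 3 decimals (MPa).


Moment = 183 * 87 = 15921 N*mm
Section modulus = 29 * 1024 / 6 = 29696 / 6 mm^3
Stress = 15921 / (29696 / 6) = 95526 / 29696
= 3.217 MPa

3.217


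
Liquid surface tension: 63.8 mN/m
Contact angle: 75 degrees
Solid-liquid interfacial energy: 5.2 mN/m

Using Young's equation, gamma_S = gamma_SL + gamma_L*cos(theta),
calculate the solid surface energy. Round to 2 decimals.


gamma_S = 5.2 + 63.8 * cos(75)
= 21.71 mN/m

21.71


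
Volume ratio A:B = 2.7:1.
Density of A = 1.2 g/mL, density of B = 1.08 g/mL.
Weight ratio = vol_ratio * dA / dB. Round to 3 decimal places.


Wt ratio = 2.7 * 1.2 / 1.08
= 3.000

3.000


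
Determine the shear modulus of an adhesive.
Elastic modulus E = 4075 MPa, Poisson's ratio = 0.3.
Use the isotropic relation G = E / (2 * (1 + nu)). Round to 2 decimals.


G = 4075 / (2*(1+0.3)) = 4075 / 2.60
= 1567.31 MPa

1567.31


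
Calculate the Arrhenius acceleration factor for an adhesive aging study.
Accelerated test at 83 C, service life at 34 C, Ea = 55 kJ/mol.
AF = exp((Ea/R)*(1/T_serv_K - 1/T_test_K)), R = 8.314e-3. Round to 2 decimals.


T_test = 356.15 K, T_serv = 307.15 K
Ea/R = 55 / 0.008314 = 6615.35
AF = exp(6615.35 * (1/307.15 - 1/356.15))
= 19.36

19.36


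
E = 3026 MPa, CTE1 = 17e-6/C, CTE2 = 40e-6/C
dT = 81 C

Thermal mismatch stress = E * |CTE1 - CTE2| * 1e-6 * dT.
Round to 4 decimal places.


= 3026 * 23e-6 * 81
= 5.6374 MPa

5.6374


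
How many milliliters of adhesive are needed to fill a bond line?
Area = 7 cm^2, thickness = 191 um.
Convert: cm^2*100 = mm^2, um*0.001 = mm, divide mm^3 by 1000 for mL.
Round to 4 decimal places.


= (7 * 100) * (191 * 0.001) / 1000
= 0.1337 mL

0.1337


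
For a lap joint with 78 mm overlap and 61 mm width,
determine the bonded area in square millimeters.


Area = 78 * 61 = 4758 mm^2

4758


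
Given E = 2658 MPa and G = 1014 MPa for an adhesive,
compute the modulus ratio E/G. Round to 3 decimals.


E/G ratio = 2658 / 1014 = 2.621

2.621


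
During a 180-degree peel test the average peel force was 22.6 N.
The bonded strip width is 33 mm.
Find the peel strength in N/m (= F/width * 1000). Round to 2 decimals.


Peel strength = F/width * 1000
= 22.6 / 33 * 1000
= 684.85 N/m

684.85


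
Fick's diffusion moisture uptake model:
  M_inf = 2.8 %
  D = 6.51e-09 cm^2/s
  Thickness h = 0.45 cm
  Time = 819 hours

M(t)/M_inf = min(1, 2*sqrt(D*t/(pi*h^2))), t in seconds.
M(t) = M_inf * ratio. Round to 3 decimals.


t_sec = 819 * 3600 = 2948400
ratio = 2*sqrt(6.51e-09*2948400/(pi*0.45^2))
= min(1, 0.347397)
= 0.347397
M(t) = 2.8 * 0.347397 = 0.973 %

0.973


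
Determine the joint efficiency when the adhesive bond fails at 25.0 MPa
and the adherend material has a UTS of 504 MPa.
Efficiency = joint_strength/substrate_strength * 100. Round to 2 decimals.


Joint efficiency = 25.0 / 504 * 100
= 4.96%

4.96


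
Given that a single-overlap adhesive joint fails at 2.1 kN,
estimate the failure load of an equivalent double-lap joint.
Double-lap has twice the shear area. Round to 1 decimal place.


Double-lap factor = 2
Expected load = 2.1 * 2 = 4.2 kN

4.2


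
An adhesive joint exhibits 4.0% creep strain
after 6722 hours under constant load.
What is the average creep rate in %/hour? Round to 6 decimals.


Creep rate = strain / time
= 4.0 / 6722
= 0.000595 %/h

0.000595


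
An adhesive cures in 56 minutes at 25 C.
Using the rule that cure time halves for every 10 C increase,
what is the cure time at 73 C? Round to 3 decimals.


Factor = 2^((73 - 25) / 10) = 27.8576
Cure time = 56 / 27.8576
= 2.010 minutes

2.010


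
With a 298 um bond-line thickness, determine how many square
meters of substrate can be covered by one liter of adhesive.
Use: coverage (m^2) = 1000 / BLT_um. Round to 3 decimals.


Coverage = 1000 / 298 = 3.356 m^2

3.356


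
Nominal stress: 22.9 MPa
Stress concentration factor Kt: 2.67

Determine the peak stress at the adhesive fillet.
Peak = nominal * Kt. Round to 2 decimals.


Peak stress = 22.9 * 2.67
= 61.14 MPa

61.14


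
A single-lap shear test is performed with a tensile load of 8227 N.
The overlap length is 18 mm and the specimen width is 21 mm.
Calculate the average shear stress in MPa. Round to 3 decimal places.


Shear stress = F / (overlap * width)
= 8227 / (18 * 21)
= 8227 / 378
= 21.765 MPa

21.765


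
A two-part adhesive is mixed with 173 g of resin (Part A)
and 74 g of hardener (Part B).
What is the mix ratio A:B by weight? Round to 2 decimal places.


Mix ratio = mass_A / mass_B
= 173 / 74
= 2.34

2.34


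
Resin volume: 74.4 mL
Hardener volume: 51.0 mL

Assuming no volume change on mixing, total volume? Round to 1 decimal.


V_total = 74.4 + 51.0 = 125.4 mL

125.4


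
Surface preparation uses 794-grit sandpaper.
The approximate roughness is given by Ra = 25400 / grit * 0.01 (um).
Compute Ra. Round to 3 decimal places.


Ra = 25400 / 794 * 0.01
= 254 / 794
= 0.320 um

0.320


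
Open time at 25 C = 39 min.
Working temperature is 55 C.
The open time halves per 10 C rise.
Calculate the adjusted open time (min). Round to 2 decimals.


factor = 2^((55 - 25) / 10) = 8.0000
ot = 39 / 8.0000 = 4.88 min

4.88


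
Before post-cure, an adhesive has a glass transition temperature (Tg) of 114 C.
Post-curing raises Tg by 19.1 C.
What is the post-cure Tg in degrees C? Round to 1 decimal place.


Tg_post = Tg_base + delta_Tg
= 114 + 19.1
= 133.1 C

133.1


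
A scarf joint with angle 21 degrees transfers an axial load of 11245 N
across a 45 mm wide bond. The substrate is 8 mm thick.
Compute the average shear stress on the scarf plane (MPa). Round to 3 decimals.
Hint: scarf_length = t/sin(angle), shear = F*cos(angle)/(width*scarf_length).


scarf_length = 8 / sin(21 deg) = 22.3234 mm
cos(21 deg) = 0.933580
shear stress = 11245 * 0.933580 / (45 * 22.3234)
= 10.451 MPa

10.451


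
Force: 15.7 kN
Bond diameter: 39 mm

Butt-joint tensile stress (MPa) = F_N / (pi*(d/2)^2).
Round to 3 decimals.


F_N = 15.7 * 1000 = 15700.0 N
A = pi*(19.5)^2 = 1194.5906 mm^2
stress = 15700.0 / 1194.5906 = 13.143 MPa

13.143


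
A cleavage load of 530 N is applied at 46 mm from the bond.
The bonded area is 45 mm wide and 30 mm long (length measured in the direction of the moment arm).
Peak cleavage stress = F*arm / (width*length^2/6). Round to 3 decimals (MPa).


Moment = 530 * 46 = 24380 N*mm
Section modulus = 45 * 900 / 6 = 40500 / 6 mm^3
Stress = 24380 / (40500 / 6) = 146280 / 40500
= 3.612 MPa

3.612


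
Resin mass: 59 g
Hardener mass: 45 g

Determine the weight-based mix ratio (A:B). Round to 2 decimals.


Ratio = 59 / 45 = 1.31

1.31


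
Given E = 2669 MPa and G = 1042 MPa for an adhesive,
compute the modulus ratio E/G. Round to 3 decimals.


E/G ratio = 2669 / 1042 = 2.561

2.561


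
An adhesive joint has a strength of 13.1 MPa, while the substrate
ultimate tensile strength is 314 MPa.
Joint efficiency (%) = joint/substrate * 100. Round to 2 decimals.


Efficiency = 13.1 / 314 * 100
= 4.17%

4.17


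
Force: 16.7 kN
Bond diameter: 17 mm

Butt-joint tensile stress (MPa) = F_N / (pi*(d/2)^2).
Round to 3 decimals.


F_N = 16.7 * 1000 = 16700.0 N
A = pi*(8.5)^2 = 226.9801 mm^2
stress = 16700.0 / 226.9801 = 73.575 MPa

73.575


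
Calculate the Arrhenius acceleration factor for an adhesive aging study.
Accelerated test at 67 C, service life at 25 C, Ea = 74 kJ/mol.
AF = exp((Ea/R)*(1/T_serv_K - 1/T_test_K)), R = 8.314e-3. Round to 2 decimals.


T_test = 340.15 K, T_serv = 298.15 K
Ea/R = 74 / 0.008314 = 8900.65
AF = exp(8900.65 * (1/298.15 - 1/340.15))
= 39.89

39.89


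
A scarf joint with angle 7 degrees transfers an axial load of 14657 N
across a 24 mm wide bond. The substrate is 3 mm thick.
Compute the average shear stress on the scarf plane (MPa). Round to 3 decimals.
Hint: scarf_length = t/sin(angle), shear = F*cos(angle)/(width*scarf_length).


scarf_length = 3 / sin(7 deg) = 24.6165 mm
cos(7 deg) = 0.992546
shear stress = 14657 * 0.992546 / (24 * 24.6165)
= 24.624 MPa

24.624
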